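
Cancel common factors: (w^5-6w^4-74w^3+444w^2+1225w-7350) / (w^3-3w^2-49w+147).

(w^3-6w^2-25w+150)/(w-3)

By polynomial division,
  w^5-6w^4-74w^3+444w^2+1225w-7350 = (w^2-3w-34)(w^3-3w^2-49w+147) + (48w^2-2352)
  w^3-3w^2-49w+147 = ((1/48)w-1/16)(48w^2-2352) + (0)
Last nonzero remainder: 48w^2-2352. Dividing through by 48 gives the monic gcd w^2-49.
Cancel w^2-49 from numerator and denominator to get the reduced form.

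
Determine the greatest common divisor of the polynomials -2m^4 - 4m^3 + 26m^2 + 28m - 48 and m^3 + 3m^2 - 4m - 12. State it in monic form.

m + 2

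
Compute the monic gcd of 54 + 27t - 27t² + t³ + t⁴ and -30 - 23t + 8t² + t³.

By polynomial division,
  t⁴ + t³ - 27t² + 27t + 54 = (t - 7)(t³ + 8t² - 23t - 30) + (52t² - 104t - 156)
  t³ + 8t² - 23t - 30 = ((1/52)t + 5/26)(52t² - 104t - 156) + (0)
Last nonzero remainder: 52t² - 104t - 156. Dividing through by 52 gives the monic gcd t² - 2t - 3.

-3 - 2t + t²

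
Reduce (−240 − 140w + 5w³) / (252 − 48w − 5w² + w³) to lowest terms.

(40 + 30w + 5w²)/(−42 + w + w²)

Repeated division with remainder:
  5w³ − 140w − 240 = (5)(w³ − 5w² − 48w + 252) + (25w² + 100w − 1500)
  w³ − 5w² − 48w + 252 = ((1/25)w − 9/25)(25w² + 100w − 1500) + (48w − 288)
  25w² + 100w − 1500 = ((25/48)w + 125/24)(48w − 288) + (0)
Last nonzero remainder: 48w − 288. Dividing through by 48 gives the monic gcd w − 6.
Cancel w − 6 from numerator and denominator to get the reduced form.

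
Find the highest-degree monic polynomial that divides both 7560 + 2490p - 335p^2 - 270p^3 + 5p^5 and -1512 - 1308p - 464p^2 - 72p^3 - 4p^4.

54 + 39p + 11p^2 + p^3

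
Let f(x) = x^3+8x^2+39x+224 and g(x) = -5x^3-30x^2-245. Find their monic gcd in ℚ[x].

Apply the Euclidean algorithm:
  x^3+8x^2+39x+224 = (-1/5)(-5x^3-30x^2-245) + (2x^2+39x+175)
  -5x^3-30x^2-245 = (-(5/2)x+135/4)(2x^2+39x+175) + (-(3515/4)x-24605/4)
  2x^2+39x+175 = (-(8/3515)x-20/703)(-(3515/4)x-24605/4) + (0)
Last nonzero remainder: -(3515/4)x-24605/4. Dividing through by -3515/4 gives the monic gcd x+7.

x+7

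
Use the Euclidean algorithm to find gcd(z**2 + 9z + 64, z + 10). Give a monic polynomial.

1

Repeated division with remainder:
  z**2 + 9z + 64 = (z - 1)(z + 10) + (74)
  z + 10 = ((1/74)z + 5/37)(74) + (0)
The last nonzero remainder is the constant 74, so the polynomials are coprime and gcd = 1.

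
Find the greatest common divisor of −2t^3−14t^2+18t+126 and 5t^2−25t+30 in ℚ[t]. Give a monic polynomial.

Apply the Euclidean algorithm:
  −2t^3−14t^2+18t+126 = (−(2/5)t−24/5)(5t^2−25t+30) + (−90t+270)
  5t^2−25t+30 = (−(1/18)t+1/9)(−90t+270) + (0)
Last nonzero remainder: −90t+270. Dividing through by −90 gives the monic gcd t−3.

t−3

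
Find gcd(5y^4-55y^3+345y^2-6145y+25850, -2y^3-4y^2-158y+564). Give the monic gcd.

Apply the Euclidean algorithm:
  5y^4-55y^3+345y^2-6145y+25850 = (-(5/2)y+65/2)(-2y^3-4y^2-158y+564) + (80y^2+400y+7520)
  -2y^3-4y^2-158y+564 = (-(1/40)y+3/40)(80y^2+400y+7520) + (0)
Last nonzero remainder: 80y^2+400y+7520. Dividing through by 80 gives the monic gcd y^2+5y+94.

y^2+5y+94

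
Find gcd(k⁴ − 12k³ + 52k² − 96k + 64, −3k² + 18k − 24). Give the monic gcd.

Euclidean algorithm in ℚ[k]:
  k⁴ − 12k³ + 52k² − 96k + 64 = (−(1/3)k² + 2k − 8/3)(−3k² + 18k − 24) + (0)
Last nonzero remainder: −3k² + 18k − 24. Dividing through by −3 gives the monic gcd k² − 6k + 8.

k² − 6k + 8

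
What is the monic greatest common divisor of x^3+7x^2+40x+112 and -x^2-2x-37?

By polynomial division,
  x^3+7x^2+40x+112 = (-x-5)(-x^2-2x-37) + (-7x-73)
  -x^2-2x-37 = ((1/7)x-59/49)(-7x-73) + (-6120/49)
  -7x-73 = ((343/6120)x+3577/6120)(-6120/49) + (0)
The last nonzero remainder is the constant -6120/49, so the polynomials are coprime and gcd = 1.

1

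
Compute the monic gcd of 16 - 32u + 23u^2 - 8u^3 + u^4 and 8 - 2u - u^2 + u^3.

4 - 3u + u^2

Repeated division with remainder:
  u^4 - 8u^3 + 23u^2 - 32u + 16 = (u - 7)(u^3 - u^2 - 2u + 8) + (18u^2 - 54u + 72)
  u^3 - u^2 - 2u + 8 = ((1/18)u + 1/9)(18u^2 - 54u + 72) + (0)
Last nonzero remainder: 18u^2 - 54u + 72. Dividing through by 18 gives the monic gcd u^2 - 3u + 4.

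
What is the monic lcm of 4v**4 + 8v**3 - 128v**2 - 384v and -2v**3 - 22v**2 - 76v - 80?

v**6 + 9v**5 - 8v**4 - 300v**3 - 992v**2 - 960v

Repeated division with remainder:
  4v**4 + 8v**3 - 128v**2 - 384v = (-2v + 18)(-2v**3 - 22v**2 - 76v - 80) + (116v**2 + 824v + 1440)
  -2v**3 - 22v**2 - 76v - 80 = (-(1/58)v - 113/1682)(116v**2 + 824v + 1440) + ((3520/841)v + 14080/841)
  116v**2 + 824v + 1440 = ((24389/880)v + 7569/88)((3520/841)v + 14080/841) + (0)
Last nonzero remainder: (3520/841)v + 14080/841. Dividing through by 3520/841 gives the monic gcd v + 4.
Then lcm(f, g) = f·g / gcd(f, g); expanding and making the result monic gives the answer.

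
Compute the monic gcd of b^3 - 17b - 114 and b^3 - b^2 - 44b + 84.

Repeated division with remainder:
  b^3 - 17b - 114 = (b^3 - b^2 - 44b + 84) + (b^2 + 27b - 198)
  b^3 - b^2 - 44b + 84 = (b - 28)(b^2 + 27b - 198) + (910b - 5460)
  b^2 + 27b - 198 = ((1/910)b + 33/910)(910b - 5460) + (0)
Last nonzero remainder: 910b - 5460. Dividing through by 910 gives the monic gcd b - 6.

b - 6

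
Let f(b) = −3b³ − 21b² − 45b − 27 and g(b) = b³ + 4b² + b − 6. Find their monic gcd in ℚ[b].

Apply the Euclidean algorithm:
  −3b³ − 21b² − 45b − 27 = (−3)(b³ + 4b² + b − 6) + (−9b² − 42b − 45)
  b³ + 4b² + b − 6 = (−(1/9)b + 2/27)(−9b² − 42b − 45) + (−(8/9)b − 8/3)
  −9b² − 42b − 45 = ((81/8)b + 135/8)(−(8/9)b − 8/3) + (0)
Last nonzero remainder: −(8/9)b − 8/3. Dividing through by −8/9 gives the monic gcd b + 3.

b + 3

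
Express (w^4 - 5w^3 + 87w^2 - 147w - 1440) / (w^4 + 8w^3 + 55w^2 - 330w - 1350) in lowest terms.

(w^2 - 3w + 96)/(w^2 + 10w + 90)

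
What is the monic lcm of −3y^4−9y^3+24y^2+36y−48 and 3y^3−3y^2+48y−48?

y^6+3y^5+8y^4+36y^3−112y^2−192y+256

Repeated division with remainder:
  −3y^4−9y^3+24y^2+36y−48 = (−y−4)(3y^3−3y^2+48y−48) + (60y^2+180y−240)
  3y^3−3y^2+48y−48 = ((1/20)y−1/5)(60y^2+180y−240) + (96y−96)
  60y^2+180y−240 = ((5/8)y+5/2)(96y−96) + (0)
Last nonzero remainder: 96y−96. Dividing through by 96 gives the monic gcd y−1.
Then lcm(f, g) = f·g / gcd(f, g); expanding and making the result monic gives the answer.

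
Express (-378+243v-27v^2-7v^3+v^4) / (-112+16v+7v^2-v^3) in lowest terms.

Repeated division with remainder:
  v^4-7v^3-27v^2+243v-378 = (-v)(-v^3+7v^2+16v-112) + (-11v^2+131v-378)
  -v^3+7v^2+16v-112 = ((1/11)v+54/121)(-11v^2+131v-378) + (-(980/121)v+6860/121)
  -11v^2+131v-378 = ((1331/980)v-3267/490)(-(980/121)v+6860/121) + (0)
Last nonzero remainder: -(980/121)v+6860/121. Dividing through by -980/121 gives the monic gcd v-7.
Cancel v-7 from numerator and denominator to get the reduced form.

(-54+27v-v^3)/(-16+v^2)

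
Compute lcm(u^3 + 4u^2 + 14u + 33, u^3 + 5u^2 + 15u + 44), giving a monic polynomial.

By polynomial division,
  u^3 + 4u^2 + 14u + 33 = (u^3 + 5u^2 + 15u + 44) + (−u^2 − u − 11)
  u^3 + 5u^2 + 15u + 44 = (−u − 4)(−u^2 − u − 11) + (0)
Last nonzero remainder: −u^2 − u − 11. Dividing through by −1 gives the monic gcd u^2 + u + 11.
Then lcm(f, g) = f·g / gcd(f, g); expanding and making the result monic gives the answer.

u^4 + 8u^3 + 30u^2 + 89u + 132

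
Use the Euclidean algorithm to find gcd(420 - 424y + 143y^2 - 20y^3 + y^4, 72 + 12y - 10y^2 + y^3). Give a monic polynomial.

Repeated division with remainder:
  y^4 - 20y^3 + 143y^2 - 424y + 420 = (y - 10)(y^3 - 10y^2 + 12y + 72) + (31y^2 - 376y + 1140)
  y^3 - 10y^2 + 12y + 72 = ((1/31)y + 66/961)(31y^2 - 376y + 1140) + ((1008/961)y - 6048/961)
  31y^2 - 376y + 1140 = ((29791/1008)y - 91295/504)((1008/961)y - 6048/961) + (0)
Last nonzero remainder: (1008/961)y - 6048/961. Dividing through by 1008/961 gives the monic gcd y - 6.

-6 + y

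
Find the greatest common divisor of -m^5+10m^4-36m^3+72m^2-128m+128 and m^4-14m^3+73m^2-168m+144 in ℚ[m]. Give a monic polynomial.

Repeated division with remainder:
  -m^5+10m^4-36m^3+72m^2-128m+128 = (-m-4)(m^4-14m^3+73m^2-168m+144) + (-19m^3+196m^2-656m+704)
  m^4-14m^3+73m^2-168m+144 = (-(1/19)m+70/361)(-19m^3+196m^2-656m+704) + ((169/361)m^2-(1352/361)m+2704/361)
  -19m^3+196m^2-656m+704 = (-(6859/169)m+15884/169)((169/361)m^2-(1352/361)m+2704/361) + (0)
Last nonzero remainder: (169/361)m^2-(1352/361)m+2704/361. Dividing through by 169/361 gives the monic gcd m^2-8m+16.

m^2-8m+16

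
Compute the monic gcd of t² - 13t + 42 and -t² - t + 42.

Apply the Euclidean algorithm:
  t² - 13t + 42 = (-1)(-t² - t + 42) + (-14t + 84)
  -t² - t + 42 = ((1/14)t + 1/2)(-14t + 84) + (0)
Last nonzero remainder: -14t + 84. Dividing through by -14 gives the monic gcd t - 6.

t - 6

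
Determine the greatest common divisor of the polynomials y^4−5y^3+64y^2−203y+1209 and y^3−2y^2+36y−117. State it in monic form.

Apply the Euclidean algorithm:
  y^4−5y^3+64y^2−203y+1209 = (y−3)(y^3−2y^2+36y−117) + (22y^2+22y+858)
  y^3−2y^2+36y−117 = ((1/22)y−3/22)(22y^2+22y+858) + (0)
Last nonzero remainder: 22y^2+22y+858. Dividing through by 22 gives the monic gcd y^2+y+39.

y^2+y+39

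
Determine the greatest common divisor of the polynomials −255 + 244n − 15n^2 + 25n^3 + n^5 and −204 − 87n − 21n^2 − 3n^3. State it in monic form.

17 + 3n + n^2

Euclidean algorithm in ℚ[n]:
  n^5 + 25n^3 − 15n^2 + 244n − 255 = (−(1/3)n^2 + (7/3)n − 15)(−3n^3 − 21n^2 − 87n − 204) + (−195n^2 − 585n − 3315)
  −3n^3 − 21n^2 − 87n − 204 = ((1/65)n + 4/65)(−195n^2 − 585n − 3315) + (0)
Last nonzero remainder: −195n^2 − 585n − 3315. Dividing through by −195 gives the monic gcd n^2 + 3n + 17.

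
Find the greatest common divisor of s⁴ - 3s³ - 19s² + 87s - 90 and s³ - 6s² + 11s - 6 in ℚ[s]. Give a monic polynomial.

s² - 5s + 6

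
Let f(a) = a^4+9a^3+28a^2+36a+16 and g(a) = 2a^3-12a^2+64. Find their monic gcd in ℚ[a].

a+2

Euclidean algorithm in ℚ[a]:
  a^4+9a^3+28a^2+36a+16 = ((1/2)a+15/2)(2a^3-12a^2+64) + (118a^2+4a-464)
  2a^3-12a^2+64 = ((1/59)a-356/3481)(118a^2+4a-464) + ((28800/3481)a+57600/3481)
  118a^2+4a-464 = ((205379/14400)a-100949/3600)((28800/3481)a+57600/3481) + (0)
Last nonzero remainder: (28800/3481)a+57600/3481. Dividing through by 28800/3481 gives the monic gcd a+2.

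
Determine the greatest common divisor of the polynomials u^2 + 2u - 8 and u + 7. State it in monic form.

1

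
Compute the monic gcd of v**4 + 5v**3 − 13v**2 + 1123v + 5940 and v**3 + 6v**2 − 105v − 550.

By polynomial division,
  v**4 + 5v**3 − 13v**2 + 1123v + 5940 = (v − 1)(v**3 + 6v**2 − 105v − 550) + (98v**2 + 1568v + 5390)
  v**3 + 6v**2 − 105v − 550 = ((1/98)v − 5/49)(98v**2 + 1568v + 5390) + (0)
Last nonzero remainder: 98v**2 + 1568v + 5390. Dividing through by 98 gives the monic gcd v**2 + 16v + 55.

v**2 + 16v + 55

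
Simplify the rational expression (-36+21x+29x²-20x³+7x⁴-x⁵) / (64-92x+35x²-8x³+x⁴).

(-9-6x+2x²-x³)/(16-3x+x²)

Apply the Euclidean algorithm:
  -x⁵+7x⁴-20x³+29x²+21x-36 = (-x-1)(x⁴-8x³+35x²-92x+64) + (7x³-28x²-7x+28)
  x⁴-8x³+35x²-92x+64 = ((1/7)x-4/7)(7x³-28x²-7x+28) + (20x²-100x+80)
  7x³-28x²-7x+28 = ((7/20)x+7/20)(20x²-100x+80) + (0)
Last nonzero remainder: 20x²-100x+80. Dividing through by 20 gives the monic gcd x²-5x+4.
Cancel x²-5x+4 from numerator and denominator to get the reduced form.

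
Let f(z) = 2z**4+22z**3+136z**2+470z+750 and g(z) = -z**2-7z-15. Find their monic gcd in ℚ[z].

By polynomial division,
  2z**4+22z**3+136z**2+470z+750 = (-2z**2-8z-50)(-z**2-7z-15) + (0)
Last nonzero remainder: -z**2-7z-15. Dividing through by -1 gives the monic gcd z**2+7z+15.

z**2+7z+15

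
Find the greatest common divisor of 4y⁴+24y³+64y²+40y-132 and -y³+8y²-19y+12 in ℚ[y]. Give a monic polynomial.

Apply the Euclidean algorithm:
  4y⁴+24y³+64y²+40y-132 = (-4y-56)(-y³+8y²-19y+12) + (436y²-976y+540)
  -y³+8y²-19y+12 = (-(1/436)y+157/11881)(436y²-976y+540) + (-(57792/11881)y+57792/11881)
  436y²-976y+540 = (-(1295029/14448)y+534645/4816)(-(57792/11881)y+57792/11881) + (0)
Last nonzero remainder: -(57792/11881)y+57792/11881. Dividing through by -57792/11881 gives the monic gcd y-1.

y-1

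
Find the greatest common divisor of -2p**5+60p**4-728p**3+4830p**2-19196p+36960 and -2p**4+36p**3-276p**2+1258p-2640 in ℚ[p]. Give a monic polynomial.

Apply the Euclidean algorithm:
  -2p**5+60p**4-728p**3+4830p**2-19196p+36960 = (p-12)(-2p**4+36p**3-276p**2+1258p-2640) + (-20p**3+260p**2-1460p+5280)
  -2p**4+36p**3-276p**2+1258p-2640 = ((1/10)p-1/2)(-20p**3+260p**2-1460p+5280) + (0)
Last nonzero remainder: -20p**3+260p**2-1460p+5280. Dividing through by -20 gives the monic gcd p**3-13p**2+73p-264.

p**3-13p**2+73p-264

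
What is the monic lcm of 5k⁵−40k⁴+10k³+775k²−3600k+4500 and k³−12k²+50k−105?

k⁶−15k⁵+58k⁴+141k³−1805k²+5940k−6300

By polynomial division,
  5k⁵−40k⁴+10k³+775k²−3600k+4500 = (5k²+20k)(k³−12k²+50k−105) + (300k²−1500k+4500)
  k³−12k²+50k−105 = ((1/300)k−7/300)(300k²−1500k+4500) + (0)
Last nonzero remainder: 300k²−1500k+4500. Dividing through by 300 gives the monic gcd k²−5k+15.
Then lcm(f, g) = f·g / gcd(f, g); expanding and making the result monic gives the answer.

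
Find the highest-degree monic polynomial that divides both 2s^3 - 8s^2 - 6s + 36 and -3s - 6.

s + 2

Apply the Euclidean algorithm:
  2s^3 - 8s^2 - 6s + 36 = (-(2/3)s^2 + 4s - 6)(-3s - 6) + (0)
Last nonzero remainder: -3s - 6. Dividing through by -3 gives the monic gcd s + 2.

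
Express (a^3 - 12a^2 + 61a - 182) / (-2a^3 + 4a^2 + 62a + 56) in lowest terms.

Apply the Euclidean algorithm:
  a^3 - 12a^2 + 61a - 182 = (-1/2)(-2a^3 + 4a^2 + 62a + 56) + (-10a^2 + 92a - 154)
  -2a^3 + 4a^2 + 62a + 56 = ((1/5)a + 36/25)(-10a^2 + 92a - 154) + (-(992/25)a + 6944/25)
  -10a^2 + 92a - 154 = ((125/496)a - 275/496)(-(992/25)a + 6944/25) + (0)
Last nonzero remainder: -(992/25)a + 6944/25. Dividing through by -992/25 gives the monic gcd a - 7.
Cancel a - 7 from numerator and denominator to get the reduced form.

(-a^2 + 5a - 26)/(2a^2 + 10a + 8)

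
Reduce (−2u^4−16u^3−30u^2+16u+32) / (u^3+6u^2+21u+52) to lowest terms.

(−2u^3−8u^2+2u+8)/(u^2+2u+13)

By polynomial division,
  −2u^4−16u^3−30u^2+16u+32 = (−2u−4)(u^3+6u^2+21u+52) + (36u^2+204u+240)
  u^3+6u^2+21u+52 = ((1/36)u+1/108)(36u^2+204u+240) + ((112/9)u+448/9)
  36u^2+204u+240 = ((81/28)u+135/28)((112/9)u+448/9) + (0)
Last nonzero remainder: (112/9)u+448/9. Dividing through by 112/9 gives the monic gcd u+4.
Cancel u+4 from numerator and denominator to get the reduced form.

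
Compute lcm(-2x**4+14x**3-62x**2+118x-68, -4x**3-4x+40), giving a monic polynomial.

Repeated division with remainder:
  -2x**4+14x**3-62x**2+118x-68 = ((1/2)x-7/2)(-4x**3-4x+40) + (-60x**2+84x+72)
  -4x**3-4x+40 = ((1/15)x+7/75)(-60x**2+84x+72) + (-(416/25)x+832/25)
  -60x**2+84x+72 = ((375/104)x+225/104)(-(416/25)x+832/25) + (0)
Last nonzero remainder: -(416/25)x+832/25. Dividing through by -416/25 gives the monic gcd x-2.
Then lcm(f, g) = f·g / gcd(f, g); expanding and making the result monic gives the answer.

x**6-5x**5+22x**4-32x**3+71x**2-227x+170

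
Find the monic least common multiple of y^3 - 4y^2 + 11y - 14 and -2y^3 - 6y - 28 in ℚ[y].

By polynomial division,
  y^3 - 4y^2 + 11y - 14 = (-1/2)(-2y^3 - 6y - 28) + (-4y^2 + 8y - 28)
  -2y^3 - 6y - 28 = ((1/2)y + 1)(-4y^2 + 8y - 28) + (0)
Last nonzero remainder: -4y^2 + 8y - 28. Dividing through by -4 gives the monic gcd y^2 - 2y + 7.
Then lcm(f, g) = f·g / gcd(f, g); expanding and making the result monic gives the answer.

y^4 - 2y^3 + 3y^2 + 8y - 28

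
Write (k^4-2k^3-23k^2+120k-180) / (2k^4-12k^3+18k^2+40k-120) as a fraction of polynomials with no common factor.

(k+6)/(2k+4)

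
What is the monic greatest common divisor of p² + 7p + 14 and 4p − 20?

By polynomial division,
  p² + 7p + 14 = ((1/4)p + 3)(4p − 20) + (74)
  4p − 20 = ((2/37)p − 10/37)(74) + (0)
The last nonzero remainder is the constant 74, so the polynomials are coprime and gcd = 1.

1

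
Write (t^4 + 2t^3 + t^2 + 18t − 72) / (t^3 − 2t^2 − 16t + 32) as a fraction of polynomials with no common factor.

(t^2 + 9)/(t − 4)

Apply the Euclidean algorithm:
  t^4 + 2t^3 + t^2 + 18t − 72 = (t + 4)(t^3 − 2t^2 − 16t + 32) + (25t^2 + 50t − 200)
  t^3 − 2t^2 − 16t + 32 = ((1/25)t − 4/25)(25t^2 + 50t − 200) + (0)
Last nonzero remainder: 25t^2 + 50t − 200. Dividing through by 25 gives the monic gcd t^2 + 2t − 8.
Cancel t^2 + 2t − 8 from numerator and denominator to get the reduced form.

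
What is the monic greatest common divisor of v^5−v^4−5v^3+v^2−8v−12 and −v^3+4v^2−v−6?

Euclidean algorithm in ℚ[v]:
  v^5−v^4−5v^3+v^2−8v−12 = (−v^2−3v−6)(−v^3+4v^2−v−6) + (16v^2−32v−48)
  −v^3+4v^2−v−6 = (−(1/16)v+1/8)(16v^2−32v−48) + (0)
Last nonzero remainder: 16v^2−32v−48. Dividing through by 16 gives the monic gcd v^2−2v−3.

v^2−2v−3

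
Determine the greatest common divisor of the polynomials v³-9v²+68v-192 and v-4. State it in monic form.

v-4

Euclidean algorithm in ℚ[v]:
  v³-9v²+68v-192 = (v²-5v+48)(v-4) + (0)
The last nonzero remainder v-4 is already monic.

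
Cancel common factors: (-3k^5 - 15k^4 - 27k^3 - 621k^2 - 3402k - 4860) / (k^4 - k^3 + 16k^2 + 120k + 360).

Euclidean algorithm in ℚ[k]:
  -3k^5 - 15k^4 - 27k^3 - 621k^2 - 3402k - 4860 = (-3k - 18)(k^4 - k^3 + 16k^2 + 120k + 360) + (3k^3 + 27k^2 - 162k + 1620)
  k^4 - k^3 + 16k^2 + 120k + 360 = ((1/3)k - 10/3)(3k^3 + 27k^2 - 162k + 1620) + (160k^2 - 960k + 5760)
  3k^3 + 27k^2 - 162k + 1620 = ((3/160)k + 9/32)(160k^2 - 960k + 5760) + (0)
Last nonzero remainder: 160k^2 - 960k + 5760. Dividing through by 160 gives the monic gcd k^2 - 6k + 36.
Cancel k^2 - 6k + 36 from numerator and denominator to get the reduced form.

(-3k^3 - 33k^2 - 117k - 135)/(k^2 + 5k + 10)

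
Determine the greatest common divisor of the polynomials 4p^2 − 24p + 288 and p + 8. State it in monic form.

1

Apply the Euclidean algorithm:
  4p^2 − 24p + 288 = (4p − 56)(p + 8) + (736)
  p + 8 = ((1/736)p + 1/92)(736) + (0)
The last nonzero remainder is the constant 736, so the polynomials are coprime and gcd = 1.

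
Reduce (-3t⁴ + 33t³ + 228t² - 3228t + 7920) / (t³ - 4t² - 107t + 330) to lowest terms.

By polynomial division,
  -3t⁴ + 33t³ + 228t² - 3228t + 7920 = (-3t + 21)(t³ - 4t² - 107t + 330) + (-9t² + 9t + 990)
  t³ - 4t² - 107t + 330 = (-(1/9)t + 1/3)(-9t² + 9t + 990) + (0)
Last nonzero remainder: -9t² + 9t + 990. Dividing through by -9 gives the monic gcd t² - t - 110.
Cancel t² - t - 110 from numerator and denominator to get the reduced form.

(-3t² + 30t - 72)/(t - 3)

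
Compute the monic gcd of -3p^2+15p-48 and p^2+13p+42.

Repeated division with remainder:
  -3p^2+15p-48 = (-3)(p^2+13p+42) + (54p+78)
  p^2+13p+42 = ((1/54)p+52/243)(54p+78) + (2050/81)
  54p+78 = ((2187/1025)p+3159/1025)(2050/81) + (0)
The last nonzero remainder is the constant 2050/81, so the polynomials are coprime and gcd = 1.

1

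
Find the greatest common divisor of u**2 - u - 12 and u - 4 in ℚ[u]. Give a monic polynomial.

u - 4

Repeated division with remainder:
  u**2 - u - 12 = (u + 3)(u - 4) + (0)
The last nonzero remainder u - 4 is already monic.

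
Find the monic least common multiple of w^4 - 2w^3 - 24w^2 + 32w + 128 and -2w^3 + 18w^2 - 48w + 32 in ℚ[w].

w^5 - 3w^4 - 22w^3 + 56w^2 + 96w - 128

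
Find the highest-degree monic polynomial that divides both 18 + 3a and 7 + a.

1

By polynomial division,
  3a + 18 = (3)(a + 7) + (−3)
  a + 7 = (−(1/3)a − 7/3)(−3) + (0)
The last nonzero remainder is the constant −3, so the polynomials are coprime and gcd = 1.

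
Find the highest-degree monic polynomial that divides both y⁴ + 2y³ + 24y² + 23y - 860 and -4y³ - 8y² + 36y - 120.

y + 5

Apply the Euclidean algorithm:
  y⁴ + 2y³ + 24y² + 23y - 860 = (-(1/4)y)(-4y³ - 8y² + 36y - 120) + (33y² - 7y - 860)
  -4y³ - 8y² + 36y - 120 = (-(4/33)y - 292/1089)(33y² - 7y - 860) + (-(76360/1089)y - 381800/1089)
  33y² - 7y - 860 = (-(35937/76360)y + 46827/19090)(-(76360/1089)y - 381800/1089) + (0)
Last nonzero remainder: -(76360/1089)y - 381800/1089. Dividing through by -76360/1089 gives the monic gcd y + 5.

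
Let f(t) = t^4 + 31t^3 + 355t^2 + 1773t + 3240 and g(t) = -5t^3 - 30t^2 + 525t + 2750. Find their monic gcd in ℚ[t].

Euclidean algorithm in ℚ[t]:
  t^4 + 31t^3 + 355t^2 + 1773t + 3240 = (-(1/5)t - 5)(-5t^3 - 30t^2 + 525t + 2750) + (310t^2 + 4948t + 16990)
  -5t^3 - 30t^2 + 525t + 2750 = (-(1/62)t + 772/4805)(310t^2 + 4948t + 16990) + ((19494/4805)t + 19494/961)
  310t^2 + 4948t + 16990 = ((744775/9747)t + 8163695/9747)((19494/4805)t + 19494/961) + (0)
Last nonzero remainder: (19494/4805)t + 19494/961. Dividing through by 19494/4805 gives the monic gcd t + 5.

t + 5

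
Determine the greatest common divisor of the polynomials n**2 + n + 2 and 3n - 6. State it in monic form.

Euclidean algorithm in ℚ[n]:
  n**2 + n + 2 = ((1/3)n + 1)(3n - 6) + (8)
  3n - 6 = ((3/8)n - 3/4)(8) + (0)
The last nonzero remainder is the constant 8, so the polynomials are coprime and gcd = 1.

1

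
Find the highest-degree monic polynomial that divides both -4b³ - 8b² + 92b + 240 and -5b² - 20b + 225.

b - 5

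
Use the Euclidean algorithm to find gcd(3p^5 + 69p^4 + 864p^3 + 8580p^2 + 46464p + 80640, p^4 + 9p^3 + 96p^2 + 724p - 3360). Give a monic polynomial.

Apply the Euclidean algorithm:
  3p^5 + 69p^4 + 864p^3 + 8580p^2 + 46464p + 80640 = (3p + 42)(p^4 + 9p^3 + 96p^2 + 724p - 3360) + (198p^3 + 2376p^2 + 26136p + 221760)
  p^4 + 9p^3 + 96p^2 + 724p - 3360 = ((1/198)p - 1/66)(198p^3 + 2376p^2 + 26136p + 221760) + (0)
Last nonzero remainder: 198p^3 + 2376p^2 + 26136p + 221760. Dividing through by 198 gives the monic gcd p^3 + 12p^2 + 132p + 1120.

p^3 + 12p^2 + 132p + 1120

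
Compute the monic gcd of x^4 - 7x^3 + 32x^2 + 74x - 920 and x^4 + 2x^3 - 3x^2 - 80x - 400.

x^2 - x - 20

Euclidean algorithm in ℚ[x]:
  x^4 - 7x^3 + 32x^2 + 74x - 920 = (x^4 + 2x^3 - 3x^2 - 80x - 400) + (-9x^3 + 35x^2 + 154x - 520)
  x^4 + 2x^3 - 3x^2 - 80x - 400 = (-(1/9)x - 53/81)(-9x^3 + 35x^2 + 154x - 520) + ((2998/81)x^2 - (2998/81)x - 59960/81)
  -9x^3 + 35x^2 + 154x - 520 = (-(729/2998)x + 1053/1499)((2998/81)x^2 - (2998/81)x - 59960/81) + (0)
Last nonzero remainder: (2998/81)x^2 - (2998/81)x - 59960/81. Dividing through by 2998/81 gives the monic gcd x^2 - x - 20.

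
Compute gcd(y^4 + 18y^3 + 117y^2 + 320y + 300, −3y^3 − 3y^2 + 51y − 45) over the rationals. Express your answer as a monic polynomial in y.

Apply the Euclidean algorithm:
  y^4 + 18y^3 + 117y^2 + 320y + 300 = (−(1/3)y − 17/3)(−3y^3 − 3y^2 + 51y − 45) + (117y^2 + 594y + 45)
  −3y^3 − 3y^2 + 51y − 45 = (−(1/39)y + 53/507)(117y^2 + 594y + 45) + (−(1680/169)y − 8400/169)
  117y^2 + 594y + 45 = (−(6591/560)y − 507/560)(−(1680/169)y − 8400/169) + (0)
Last nonzero remainder: −(1680/169)y − 8400/169. Dividing through by −1680/169 gives the monic gcd y + 5.

y + 5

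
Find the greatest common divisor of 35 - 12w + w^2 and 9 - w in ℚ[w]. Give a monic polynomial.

1

Euclidean algorithm in ℚ[w]:
  w^2 - 12w + 35 = (-w + 3)(-w + 9) + (8)
  -w + 9 = (-(1/8)w + 9/8)(8) + (0)
The last nonzero remainder is the constant 8, so the polynomials are coprime and gcd = 1.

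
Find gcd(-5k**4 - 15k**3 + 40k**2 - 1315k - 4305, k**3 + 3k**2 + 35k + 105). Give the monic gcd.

k + 3

Apply the Euclidean algorithm:
  -5k**4 - 15k**3 + 40k**2 - 1315k - 4305 = (-5k)(k**3 + 3k**2 + 35k + 105) + (215k**2 - 790k - 4305)
  k**3 + 3k**2 + 35k + 105 = ((1/215)k + 287/9245)(215k**2 - 790k - 4305) + ((147084/1849)k + 441252/1849)
  215k**2 - 790k - 4305 = ((397535/147084)k - 379045/21012)((147084/1849)k + 441252/1849) + (0)
Last nonzero remainder: (147084/1849)k + 441252/1849. Dividing through by 147084/1849 gives the monic gcd k + 3.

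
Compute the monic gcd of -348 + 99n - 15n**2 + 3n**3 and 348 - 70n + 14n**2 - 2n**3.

29 - n + n**2

Apply the Euclidean algorithm:
  3n**3 - 15n**2 + 99n - 348 = (-3/2)(-2n**3 + 14n**2 - 70n + 348) + (6n**2 - 6n + 174)
  -2n**3 + 14n**2 - 70n + 348 = (-(1/3)n + 2)(6n**2 - 6n + 174) + (0)
Last nonzero remainder: 6n**2 - 6n + 174. Dividing through by 6 gives the monic gcd n**2 - n + 29.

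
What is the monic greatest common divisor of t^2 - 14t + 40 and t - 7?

1

Apply the Euclidean algorithm:
  t^2 - 14t + 40 = (t - 7)(t - 7) + (-9)
  t - 7 = (-(1/9)t + 7/9)(-9) + (0)
The last nonzero remainder is the constant -9, so the polynomials are coprime and gcd = 1.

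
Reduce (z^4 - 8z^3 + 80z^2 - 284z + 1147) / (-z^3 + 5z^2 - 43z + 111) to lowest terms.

(-z^2 + 6z - 31)/(z - 3)

Apply the Euclidean algorithm:
  z^4 - 8z^3 + 80z^2 - 284z + 1147 = (-z + 3)(-z^3 + 5z^2 - 43z + 111) + (22z^2 - 44z + 814)
  -z^3 + 5z^2 - 43z + 111 = (-(1/22)z + 3/22)(22z^2 - 44z + 814) + (0)
Last nonzero remainder: 22z^2 - 44z + 814. Dividing through by 22 gives the monic gcd z^2 - 2z + 37.
Cancel z^2 - 2z + 37 from numerator and denominator to get the reduced form.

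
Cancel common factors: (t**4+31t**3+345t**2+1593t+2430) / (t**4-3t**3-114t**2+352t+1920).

Euclidean algorithm in ℚ[t]:
  t**4+31t**3+345t**2+1593t+2430 = (t**4-3t**3-114t**2+352t+1920) + (34t**3+459t**2+1241t+510)
  t**4-3t**3-114t**2+352t+1920 = ((1/34)t-33/68)(34t**3+459t**2+1241t+510) + ((289/4)t**2+(3757/4)t+4335/2)
  34t**3+459t**2+1241t+510 = ((8/17)t+4/17)((289/4)t**2+(3757/4)t+4335/2) + (0)
Last nonzero remainder: (289/4)t**2+(3757/4)t+4335/2. Dividing through by 289/4 gives the monic gcd t**2+13t+30.
Cancel t**2+13t+30 from numerator and denominator to get the reduced form.

(t**2+18t+81)/(t**2-16t+64)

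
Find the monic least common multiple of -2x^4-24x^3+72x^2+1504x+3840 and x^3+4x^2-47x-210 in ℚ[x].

x^6+10x^5-95x^4-1100x^3+844x^2+30160x+67200

Euclidean algorithm in ℚ[x]:
  -2x^4-24x^3+72x^2+1504x+3840 = (-2x-16)(x^3+4x^2-47x-210) + (42x^2+332x+480)
  x^3+4x^2-47x-210 = ((1/42)x-41/441)(42x^2+332x+480) + (-(12155/441)x-24310/147)
  42x^2+332x+480 = (-(18522/12155)x-7056/2431)(-(12155/441)x-24310/147) + (0)
Last nonzero remainder: -(12155/441)x-24310/147. Dividing through by -12155/441 gives the monic gcd x+6.
Then lcm(f, g) = f·g / gcd(f, g); expanding and making the result monic gives the answer.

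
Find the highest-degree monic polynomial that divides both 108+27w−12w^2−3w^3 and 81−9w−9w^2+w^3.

−9+w^2

Euclidean algorithm in ℚ[w]:
  −3w^3−12w^2+27w+108 = (−3)(w^3−9w^2−9w+81) + (−39w^2+351)
  w^3−9w^2−9w+81 = (−(1/39)w+3/13)(−39w^2+351) + (0)
Last nonzero remainder: −39w^2+351. Dividing through by −39 gives the monic gcd w^2−9.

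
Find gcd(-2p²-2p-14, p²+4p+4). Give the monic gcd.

1

Apply the Euclidean algorithm:
  -2p²-2p-14 = (-2)(p²+4p+4) + (6p-6)
  p²+4p+4 = ((1/6)p+5/6)(6p-6) + (9)
  6p-6 = ((2/3)p-2/3)(9) + (0)
The last nonzero remainder is the constant 9, so the polynomials are coprime and gcd = 1.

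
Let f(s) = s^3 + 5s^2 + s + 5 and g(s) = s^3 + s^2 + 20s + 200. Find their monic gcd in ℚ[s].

Euclidean algorithm in ℚ[s]:
  s^3 + 5s^2 + s + 5 = (s^3 + s^2 + 20s + 200) + (4s^2 - 19s - 195)
  s^3 + s^2 + 20s + 200 = ((1/4)s + 23/16)(4s^2 - 19s - 195) + ((1537/16)s + 7685/16)
  4s^2 - 19s - 195 = ((64/1537)s - 624/1537)((1537/16)s + 7685/16) + (0)
Last nonzero remainder: (1537/16)s + 7685/16. Dividing through by 1537/16 gives the monic gcd s + 5.

s + 5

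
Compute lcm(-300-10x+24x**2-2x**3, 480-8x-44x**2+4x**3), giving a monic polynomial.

-600+130x+53x**2-16x**3+x**4

By polynomial division,
  -2x**3+24x**2-10x-300 = (-1/2)(4x**3-44x**2-8x+480) + (2x**2-14x-60)
  4x**3-44x**2-8x+480 = (2x-8)(2x**2-14x-60) + (0)
Last nonzero remainder: 2x**2-14x-60. Dividing through by 2 gives the monic gcd x**2-7x-30.
Then lcm(f, g) = f·g / gcd(f, g); expanding and making the result monic gives the answer.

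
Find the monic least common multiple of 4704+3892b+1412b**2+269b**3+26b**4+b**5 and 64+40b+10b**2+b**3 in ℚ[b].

Repeated division with remainder:
  b**5+26b**4+269b**3+1412b**2+3892b+4704 = (b**2+16b+69)(b**3+10b**2+40b+64) + (18b**2+108b+288)
  b**3+10b**2+40b+64 = ((1/18)b+2/9)(18b**2+108b+288) + (0)
Last nonzero remainder: 18b**2+108b+288. Dividing through by 18 gives the monic gcd b**2+6b+16.
Then lcm(f, g) = f·g / gcd(f, g); expanding and making the result monic gives the answer.

18816+20272b+9540b**2+2488b**3+373b**4+30b**5+b**6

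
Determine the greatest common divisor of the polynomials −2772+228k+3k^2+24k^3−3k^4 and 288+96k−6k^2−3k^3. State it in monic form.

−6+k

Euclidean algorithm in ℚ[k]:
  −3k^4+24k^3+3k^2+228k−2772 = (k−10)(−3k^3−6k^2+96k+288) + (−153k^2+900k+108)
  −3k^3−6k^2+96k+288 = ((1/51)k+134/867)(−153k^2+900k+108) + (−(13068/289)k+78408/289)
  −153k^2+900k+108 = ((4913/1452)k+289/726)(−(13068/289)k+78408/289) + (0)
Last nonzero remainder: −(13068/289)k+78408/289. Dividing through by −13068/289 gives the monic gcd k−6.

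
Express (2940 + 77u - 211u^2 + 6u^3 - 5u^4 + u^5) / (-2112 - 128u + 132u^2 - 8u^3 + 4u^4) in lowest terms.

(-245 + 14u - 4u^2 + u^3)/(176 - 4u + 4u^2)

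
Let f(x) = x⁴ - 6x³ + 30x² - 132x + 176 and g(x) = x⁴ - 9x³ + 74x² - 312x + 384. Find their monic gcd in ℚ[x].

x² - 6x + 8

By polynomial division,
  x⁴ - 6x³ + 30x² - 132x + 176 = (x⁴ - 9x³ + 74x² - 312x + 384) + (3x³ - 44x² + 180x - 208)
  x⁴ - 9x³ + 74x² - 312x + 384 = ((1/3)x + 17/9)(3x³ - 44x² + 180x - 208) + ((874/9)x² - (1748/3)x + 6992/9)
  3x³ - 44x² + 180x - 208 = ((27/874)x - 117/437)((874/9)x² - (1748/3)x + 6992/9) + (0)
Last nonzero remainder: (874/9)x² - (1748/3)x + 6992/9. Dividing through by 874/9 gives the monic gcd x² - 6x + 8.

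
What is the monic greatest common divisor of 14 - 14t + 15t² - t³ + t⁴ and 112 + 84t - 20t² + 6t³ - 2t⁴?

Repeated division with remainder:
  t⁴ - t³ + 15t² - 14t + 14 = (-1/2)(-2t⁴ + 6t³ - 20t² + 84t + 112) + (2t³ + 5t² + 28t + 70)
  -2t⁴ + 6t³ - 20t² + 84t + 112 = (-t + 11/2)(2t³ + 5t² + 28t + 70) + (-(39/2)t² - 273)
  2t³ + 5t² + 28t + 70 = (-(4/39)t - 10/39)(-(39/2)t² - 273) + (0)
Last nonzero remainder: -(39/2)t² - 273. Dividing through by -39/2 gives the monic gcd t² + 14.

14 + t²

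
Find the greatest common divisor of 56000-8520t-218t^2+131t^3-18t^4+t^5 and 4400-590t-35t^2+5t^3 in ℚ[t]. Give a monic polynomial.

Repeated division with remainder:
  t^5-18t^4+131t^3-218t^2-8520t+56000 = ((1/5)t^2-(11/5)t+172/5)(5t^3-35t^2-590t+4400) + (-1192t^2+21456t-95360)
  5t^3-35t^2-590t+4400 = (-(5/1192)t-55/1192)(-1192t^2+21456t-95360) + (0)
Last nonzero remainder: -1192t^2+21456t-95360. Dividing through by -1192 gives the monic gcd t^2-18t+80.

80-18t+t^2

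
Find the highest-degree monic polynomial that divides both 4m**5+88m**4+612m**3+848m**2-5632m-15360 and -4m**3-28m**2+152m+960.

m**2+13m+40

Repeated division with remainder:
  4m**5+88m**4+612m**3+848m**2-5632m-15360 = (-m**2-15m-86)(-4m**3-28m**2+152m+960) + (1680m**2+21840m+67200)
  -4m**3-28m**2+152m+960 = (-(1/420)m+1/70)(1680m**2+21840m+67200) + (0)
Last nonzero remainder: 1680m**2+21840m+67200. Dividing through by 1680 gives the monic gcd m**2+13m+40.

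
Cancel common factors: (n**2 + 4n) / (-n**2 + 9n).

By polynomial division,
  n**2 + 4n = (-1)(-n**2 + 9n) + (13n)
  -n**2 + 9n = (-(1/13)n + 9/13)(13n) + (0)
Last nonzero remainder: 13n. Dividing through by 13 gives the monic gcd n.
Cancel n from numerator and denominator to get the reduced form.

(-n - 4)/(n - 9)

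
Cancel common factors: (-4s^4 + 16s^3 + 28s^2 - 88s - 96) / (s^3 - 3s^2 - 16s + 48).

(-4s^2 - 12s - 8)/(s + 4)

Apply the Euclidean algorithm:
  -4s^4 + 16s^3 + 28s^2 - 88s - 96 = (-4s + 4)(s^3 - 3s^2 - 16s + 48) + (-24s^2 + 168s - 288)
  s^3 - 3s^2 - 16s + 48 = (-(1/24)s - 1/6)(-24s^2 + 168s - 288) + (0)
Last nonzero remainder: -24s^2 + 168s - 288. Dividing through by -24 gives the monic gcd s^2 - 7s + 12.
Cancel s^2 - 7s + 12 from numerator and denominator to get the reduced form.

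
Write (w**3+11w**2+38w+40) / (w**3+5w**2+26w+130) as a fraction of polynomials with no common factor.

(w**2+6w+8)/(w**2+26)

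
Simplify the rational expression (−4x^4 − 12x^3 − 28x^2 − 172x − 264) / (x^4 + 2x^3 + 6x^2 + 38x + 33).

(−4x − 8)/(x + 1)

By polynomial division,
  −4x^4 − 12x^3 − 28x^2 − 172x − 264 = (−4)(x^4 + 2x^3 + 6x^2 + 38x + 33) + (−4x^3 − 4x^2 − 20x − 132)
  x^4 + 2x^3 + 6x^2 + 38x + 33 = (−(1/4)x − 1/4)(−4x^3 − 4x^2 − 20x − 132) + (0)
Last nonzero remainder: −4x^3 − 4x^2 − 20x − 132. Dividing through by −4 gives the monic gcd x^3 + x^2 + 5x + 33.
Cancel x^3 + x^2 + 5x + 33 from numerator and denominator to get the reduced form.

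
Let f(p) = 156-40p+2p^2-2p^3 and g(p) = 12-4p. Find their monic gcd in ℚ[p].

-3+p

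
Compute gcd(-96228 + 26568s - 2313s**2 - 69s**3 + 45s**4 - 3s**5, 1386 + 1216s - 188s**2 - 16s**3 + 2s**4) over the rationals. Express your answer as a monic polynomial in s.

-99 - 2s + s**2

Repeated division with remainder:
  -3s**5 + 45s**4 - 69s**3 - 2313s**2 + 26568s - 96228 = (-(3/2)s + 21/2)(2s**4 - 16s**3 - 188s**2 + 1216s + 1386) + (-183s**3 + 1485s**2 + 15879s - 110781)
  2s**4 - 16s**3 - 188s**2 + 1216s + 1386 = (-(2/183)s - 14/11163)(-183s**3 + 1485s**2 + 15879s - 110781) + (-(46872/3721)s**2 + (93744/3721)s + 4640328/3721)
  -183s**3 + 1485s**2 + 15879s - 110781 = ((226981/15624)s - 1387933/15624)(-(46872/3721)s**2 + (93744/3721)s + 4640328/3721) + (0)
Last nonzero remainder: -(46872/3721)s**2 + (93744/3721)s + 4640328/3721. Dividing through by -46872/3721 gives the monic gcd s**2 - 2s - 99.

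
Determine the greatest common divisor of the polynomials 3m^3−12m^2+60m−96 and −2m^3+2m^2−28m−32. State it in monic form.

m^2−2m+16

Apply the Euclidean algorithm:
  3m^3−12m^2+60m−96 = (−3/2)(−2m^3+2m^2−28m−32) + (−9m^2+18m−144)
  −2m^3+2m^2−28m−32 = ((2/9)m+2/9)(−9m^2+18m−144) + (0)
Last nonzero remainder: −9m^2+18m−144. Dividing through by −9 gives the monic gcd m^2−2m+16.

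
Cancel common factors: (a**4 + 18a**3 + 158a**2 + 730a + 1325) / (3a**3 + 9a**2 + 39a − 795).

Apply the Euclidean algorithm:
  a**4 + 18a**3 + 158a**2 + 730a + 1325 = ((1/3)a + 5)(3a**3 + 9a**2 + 39a − 795) + (100a**2 + 800a + 5300)
  3a**3 + 9a**2 + 39a − 795 = ((3/100)a − 3/20)(100a**2 + 800a + 5300) + (0)
Last nonzero remainder: 100a**2 + 800a + 5300. Dividing through by 100 gives the monic gcd a**2 + 8a + 53.
Cancel a**2 + 8a + 53 from numerator and denominator to get the reduced form.

(a**2 + 10a + 25)/(3a − 15)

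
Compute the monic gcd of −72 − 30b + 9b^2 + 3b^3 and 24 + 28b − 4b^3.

Apply the Euclidean algorithm:
  3b^3 + 9b^2 − 30b − 72 = (−3/4)(−4b^3 + 28b + 24) + (9b^2 − 9b − 54)
  −4b^3 + 28b + 24 = (−(4/9)b − 4/9)(9b^2 − 9b − 54) + (0)
Last nonzero remainder: 9b^2 − 9b − 54. Dividing through by 9 gives the monic gcd b^2 − b − 6.

−6 − b + b^2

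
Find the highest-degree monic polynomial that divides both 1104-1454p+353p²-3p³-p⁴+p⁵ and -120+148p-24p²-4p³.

Repeated division with remainder:
  p⁵-p⁴-3p³+353p²-1454p+1104 = (-(1/4)p²+(7/4)p-19)(-4p³-24p²+148p-120) + (-392p²+1568p-1176)
  -4p³-24p²+148p-120 = ((1/98)p+5/49)(-392p²+1568p-1176) + (0)
Last nonzero remainder: -392p²+1568p-1176. Dividing through by -392 gives the monic gcd p²-4p+3.

3-4p+p²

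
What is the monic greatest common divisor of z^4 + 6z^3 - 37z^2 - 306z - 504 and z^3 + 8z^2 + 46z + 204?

z + 6

By polynomial division,
  z^4 + 6z^3 - 37z^2 - 306z - 504 = (z - 2)(z^3 + 8z^2 + 46z + 204) + (-67z^2 - 418z - 96)
  z^3 + 8z^2 + 46z + 204 = (-(1/67)z - 118/4489)(-67z^2 - 418z - 96) + ((150738/4489)z + 904428/4489)
  -67z^2 - 418z - 96 = (-(300763/150738)z - 35912/75369)((150738/4489)z + 904428/4489) + (0)
Last nonzero remainder: (150738/4489)z + 904428/4489. Dividing through by 150738/4489 gives the monic gcd z + 6.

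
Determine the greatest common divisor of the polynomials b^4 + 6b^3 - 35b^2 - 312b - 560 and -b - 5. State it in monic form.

b + 5

Euclidean algorithm in ℚ[b]:
  b^4 + 6b^3 - 35b^2 - 312b - 560 = (-b^3 - b^2 + 40b + 112)(-b - 5) + (0)
Last nonzero remainder: -b - 5. Dividing through by -1 gives the monic gcd b + 5.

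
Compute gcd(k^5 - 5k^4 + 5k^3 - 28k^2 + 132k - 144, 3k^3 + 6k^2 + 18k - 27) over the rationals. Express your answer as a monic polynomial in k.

k^2 + 3k + 9

Euclidean algorithm in ℚ[k]:
  k^5 - 5k^4 + 5k^3 - 28k^2 + 132k - 144 = ((1/3)k^2 - (7/3)k + 13/3)(3k^3 + 6k^2 + 18k - 27) + (-3k^2 - 9k - 27)
  3k^3 + 6k^2 + 18k - 27 = (-k + 1)(-3k^2 - 9k - 27) + (0)
Last nonzero remainder: -3k^2 - 9k - 27. Dividing through by -3 gives the monic gcd k^2 + 3k + 9.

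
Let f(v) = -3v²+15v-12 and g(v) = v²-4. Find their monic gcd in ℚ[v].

1

Euclidean algorithm in ℚ[v]:
  -3v²+15v-12 = (-3)(v²-4) + (15v-24)
  v²-4 = ((1/15)v+8/75)(15v-24) + (-36/25)
  15v-24 = (-(125/12)v+50/3)(-36/25) + (0)
The last nonzero remainder is the constant -36/25, so the polynomials are coprime and gcd = 1.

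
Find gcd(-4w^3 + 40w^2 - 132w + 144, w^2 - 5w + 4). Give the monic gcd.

w - 4

By polynomial division,
  -4w^3 + 40w^2 - 132w + 144 = (-4w + 20)(w^2 - 5w + 4) + (-16w + 64)
  w^2 - 5w + 4 = (-(1/16)w + 1/16)(-16w + 64) + (0)
Last nonzero remainder: -16w + 64. Dividing through by -16 gives the monic gcd w - 4.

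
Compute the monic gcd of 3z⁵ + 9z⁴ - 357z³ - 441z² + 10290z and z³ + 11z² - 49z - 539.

z² - 49

Euclidean algorithm in ℚ[z]:
  3z⁵ + 9z⁴ - 357z³ - 441z² + 10290z = (3z² - 24z + 54)(z³ + 11z² - 49z - 539) + (-594z² + 29106)
  z³ + 11z² - 49z - 539 = (-(1/594)z - 1/54)(-594z² + 29106) + (0)
Last nonzero remainder: -594z² + 29106. Dividing through by -594 gives the monic gcd z² - 49.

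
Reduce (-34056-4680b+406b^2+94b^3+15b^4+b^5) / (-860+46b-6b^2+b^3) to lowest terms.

Repeated division with remainder:
  b^5+15b^4+94b^3+406b^2-4680b-34056 = (b^2+21b+174)(b^3-6b^2+46b-860) + (1344b^2+5376b+115584)
  b^3-6b^2+46b-860 = ((1/1344)b-5/672)(1344b^2+5376b+115584) + (0)
Last nonzero remainder: 1344b^2+5376b+115584. Dividing through by 1344 gives the monic gcd b^2+4b+86.
Cancel b^2+4b+86 from numerator and denominator to get the reduced form.

(-396-36b+11b^2+b^3)/(-10+b)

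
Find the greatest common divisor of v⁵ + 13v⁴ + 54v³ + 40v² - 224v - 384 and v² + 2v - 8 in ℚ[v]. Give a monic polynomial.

Apply the Euclidean algorithm:
  v⁵ + 13v⁴ + 54v³ + 40v² - 224v - 384 = (v³ + 11v² + 40v + 48)(v² + 2v - 8) + (0)
The last nonzero remainder v² + 2v - 8 is already monic.

v² + 2v - 8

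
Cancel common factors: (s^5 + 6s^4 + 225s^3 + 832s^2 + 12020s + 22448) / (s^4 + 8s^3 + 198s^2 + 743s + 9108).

Euclidean algorithm in ℚ[s]:
  s^5 + 6s^4 + 225s^3 + 832s^2 + 12020s + 22448 = (s − 2)(s^4 + 8s^3 + 198s^2 + 743s + 9108) + (43s^3 + 485s^2 + 4398s + 40664)
  s^4 + 8s^3 + 198s^2 + 743s + 9108 = ((1/43)s − 141/1849)(43s^3 + 485s^2 + 4398s + 40664) + ((245373/1849)s^2 + (245373/1849)s + 22574316/1849)
  43s^3 + 485s^2 + 4398s + 40664 = ((79507/245373)s + 817258/245373)((245373/1849)s^2 + (245373/1849)s + 22574316/1849) + (0)
Last nonzero remainder: (245373/1849)s^2 + (245373/1849)s + 22574316/1849. Dividing through by 245373/1849 gives the monic gcd s^2 + s + 92.
Cancel s^2 + s + 92 from numerator and denominator to get the reduced form.

(s^3 + 5s^2 + 128s + 244)/(s^2 + 7s + 99)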